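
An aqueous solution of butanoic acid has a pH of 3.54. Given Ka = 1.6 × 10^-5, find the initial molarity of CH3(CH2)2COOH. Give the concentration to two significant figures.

C₀ = 5.5 × 10^-3 M

[H+] = 10^(-3.54) = 2.88 × 10^-4 M = x
Ka = x²/(C₀ − x) ⇒ C₀ = x + x²/Ka
C₀ = 2.88 × 10^-4 + (2.88 × 10^-4)²/(1.6 × 10^-5) = 5.47 × 10^-3 M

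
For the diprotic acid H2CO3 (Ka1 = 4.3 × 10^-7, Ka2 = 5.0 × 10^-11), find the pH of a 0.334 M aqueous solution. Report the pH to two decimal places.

Since Ka1 ≫ Ka2, the first ionization dominates [H+].
Ka1 = x²/(0.334 − x) = 4.3 × 10^-7
x ≈ √(4.3 × 10^-7 × 0.334) = 3.79 × 10^-4 M
pH = −log(3.79 × 10^-4) = 3.42

pH = 3.42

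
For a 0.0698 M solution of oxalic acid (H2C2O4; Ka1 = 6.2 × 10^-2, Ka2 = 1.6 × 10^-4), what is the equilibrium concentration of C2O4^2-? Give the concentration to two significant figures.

First ionization gives [H+] ≈ [HC2O4-] = 4.17 × 10^-2 M.
Second step: Ka2 = [H+][C2O4^2-]/[HC2O4-] ≈ [C2O4^2-] (since [H+] ≈ [HC2O4-]).
So [C2O4^2-] ≈ Ka2.

1.6 × 10^-4 M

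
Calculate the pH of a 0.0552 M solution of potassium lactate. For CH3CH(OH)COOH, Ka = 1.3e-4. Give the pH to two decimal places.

pH = 8.31

CH3CH(OH)COO- is the conjugate base of the weak acid CH3CH(OH)COOH.
Kb = Kw/Ka = 1.0×10^-14 / 1.3 × 10^-4 = 7.69 × 10^-11
Kb = x²/(0.0552 − x) = 7.69 × 10^-11
Assume x ≪ 0.0552: x ≈ √(7.69 × 10^-11 × 0.0552) = 2.06 × 10^-6 M
(x/C₀ = 0.0037% < 5%, so the approximation holds.)
pOH = 5.69, so pH = 14.00 − pOH = 8.31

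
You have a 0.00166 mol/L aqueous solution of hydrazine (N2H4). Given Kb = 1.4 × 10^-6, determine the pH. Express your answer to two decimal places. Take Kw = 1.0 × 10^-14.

pH = 9.68

N2H4 + H2O ⇌ N2H5+ + OH-
Let x = [OH-] at equilibrium. Kb = x²/(0.00166 − x).
Since Kb ≪ C₀, x ≈ √(Kb·C₀) = 4.82 × 10^-5 M.
pOH = 4.32, so pH = 14.00 − pOH = 9.68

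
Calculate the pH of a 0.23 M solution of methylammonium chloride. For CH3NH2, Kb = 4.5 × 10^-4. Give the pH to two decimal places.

CH3NH3+ is the conjugate acid of the weak base CH3NH2.
Ka = Kw/Kb = 1.0×10^-14 / 4.5 × 10^-4 = 2.22 × 10^-11
From the ICE table, Ka = [H+]²/(0.23 − [H+]) = 2.22 × 10^-11.
Neglecting [H+] in the denominator: [H+] = √(2.22 × 10^-11 × 0.23) = 2.26 × 10^-6 M
pH = −log[H+] = −log(2.26 × 10^-6) = 5.65

pH = 5.65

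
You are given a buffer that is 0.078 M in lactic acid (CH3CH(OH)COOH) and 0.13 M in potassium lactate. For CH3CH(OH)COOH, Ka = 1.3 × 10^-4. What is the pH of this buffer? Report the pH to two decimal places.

pH = 4.11

pKa = −log(1.3 × 10^-4) = 3.886
Using pH = pKa + log([base]/[acid]) with [base]/[acid] = 0.13/0.078:
pH = 3.886 + (+0.222) = 4.11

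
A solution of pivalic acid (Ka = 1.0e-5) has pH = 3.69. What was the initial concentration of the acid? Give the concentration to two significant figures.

C₀ = 4.4 × 10^-3 M

[H+] = 10^(-3.69) = 2.04 × 10^-4 M = x
Ka = x²/(C₀ − x) ⇒ C₀ = x + x²/Ka
C₀ = 2.04 × 10^-4 + (2.04 × 10^-4)²/(1.0 × 10^-5) = 4.37 × 10^-3 M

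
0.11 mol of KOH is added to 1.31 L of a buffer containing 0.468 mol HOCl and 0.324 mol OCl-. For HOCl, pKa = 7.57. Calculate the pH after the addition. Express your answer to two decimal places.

pH = 7.65

OH- converts HOCl to OCl-: HOCl → 0.358 mol, OCl- → 0.434 mol.
pH = pKa + log(n_OCl-/n_HOCl) = 7.57 + log(0.434/0.358) = 7.57 + (+0.084)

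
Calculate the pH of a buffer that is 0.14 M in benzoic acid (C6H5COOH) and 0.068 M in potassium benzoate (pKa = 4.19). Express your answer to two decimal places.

pH = 3.88

pH = pKa + log([A⁻]/[HA]) = 4.19 + log(0.068/0.14)
pH = 4.19 + (-0.314) = 3.88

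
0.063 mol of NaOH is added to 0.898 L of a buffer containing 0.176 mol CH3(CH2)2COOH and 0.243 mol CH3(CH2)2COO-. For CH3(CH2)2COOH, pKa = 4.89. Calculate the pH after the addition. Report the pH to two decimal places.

After neutralization: n(CH3(CH2)2COOH) = 0.113 mol, n(CH3(CH2)2COO-) = 0.306 mol.
Henderson–Hasselbalch with mole ratio 0.306/0.113: pH = 4.89 + (+0.433)

pH = 5.32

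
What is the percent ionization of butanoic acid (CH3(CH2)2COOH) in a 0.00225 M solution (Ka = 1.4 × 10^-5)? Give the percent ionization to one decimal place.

CH3(CH2)2COOH ⇌ CH3(CH2)2COO- + H+; let x = [H+] at equilibrium.
Ka = x²/(C₀ − x); solving the quadratic gives x = 1.71 × 10^-4 M.
% ionization = x/C₀ × 100% = 1.71 × 10^-4/0.00225 × 100% = 7.6%

7.6%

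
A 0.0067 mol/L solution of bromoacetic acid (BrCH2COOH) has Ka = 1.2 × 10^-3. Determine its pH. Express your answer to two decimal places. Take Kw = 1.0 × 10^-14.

BrCH2COOH ⇌ BrCH2COO- + H+
Ka = [H+]²/(0.0067 − [H+]) = 1.2 × 10^-3
[H+] is not negligible relative to C₀; solve [H+]² + 0.0012·[H+] − 8.04e-06 = 0.
[H+] = (−Ka + √(Ka² + 4·Ka·C₀))/2 = 2.30 × 10^-3 M
pH = −log[H+] = −log(2.30 × 10^-3) = 2.64

pH = 2.64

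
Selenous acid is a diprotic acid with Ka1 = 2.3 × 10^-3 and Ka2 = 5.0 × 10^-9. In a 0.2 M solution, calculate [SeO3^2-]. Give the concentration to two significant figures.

First ionization gives [H+] ≈ [HSeO3-] = 2.03 × 10^-2 M.
Second step: Ka2 = [H+][SeO3^2-]/[HSeO3-] ≈ [SeO3^2-] (since [H+] ≈ [HSeO3-]).
So [SeO3^2-] ≈ Ka2.

5.0 × 10^-9 M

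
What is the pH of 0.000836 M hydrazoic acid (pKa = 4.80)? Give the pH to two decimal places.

HN3 ⇌ N3- + H+
Ka = 10^(−4.80) = 1.58 × 10^-5
Let x = [H+] at equilibrium. Ka = x²/(0.000836 − x).
Here C₀/Ka ≈ 52.9, so the small-x approximation fails. Use the quadratic:
x = (−Ka + √(Ka² + 4·Ka·C₀))/2 = 1.07 × 10^-4 M
pH = −log(1.07 × 10^-4) = 3.97

pH = 3.97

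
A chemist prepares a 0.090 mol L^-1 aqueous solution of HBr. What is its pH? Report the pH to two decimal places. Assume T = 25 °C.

pH = 1.05

HBr is a strong acid and dissociates completely, so [H+] = 0.090 M.
pH = -log(0.09) = 1.05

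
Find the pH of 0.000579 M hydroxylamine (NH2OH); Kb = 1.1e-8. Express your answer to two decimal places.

pH = 8.40

NH2OH + H2O ⇌ NH3OH+ + OH-
From the ICE table, Kb = [OH-]²/(0.000579 − [OH-]) = 1.1 × 10^-8.
Neglecting [OH-] in the denominator: [OH-] = √(1.1 × 10^-8 × 0.000579) = 2.52 × 10^-6 M
Check: 0.44% ionized — well under 5%, approximation valid.
pOH = −log(2.52 × 10^-6) = 5.60; pH = 14.00 − 5.60 = 8.40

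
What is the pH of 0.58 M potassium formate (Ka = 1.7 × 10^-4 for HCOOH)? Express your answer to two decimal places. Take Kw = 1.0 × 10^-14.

pH = 8.77

HCOO- is the conjugate base of the weak acid HCOOH.
Kb = Kw/Ka = 1.0×10^-14 / 1.7 × 10^-4 = 5.88 × 10^-11
Kb = [OH-]²/(0.58 − [OH-]) = 5.88 × 10^-11
Assume [OH-] ≪ 0.58: [OH-] ≈ √(5.88 × 10^-11 × 0.58) = 5.84 × 10^-6 M
([OH-]/C₀ = 0.001% < 5%, so the approximation holds.)
pOH = 5.23, so pH = 14.00 − pOH = 8.77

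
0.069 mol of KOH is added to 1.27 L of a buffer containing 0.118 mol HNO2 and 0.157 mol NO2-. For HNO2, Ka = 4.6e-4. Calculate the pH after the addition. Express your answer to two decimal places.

pH = 4.00

After neutralization: n(HNO2) = 0.049 mol, n(NO2-) = 0.226 mol.
pKa = −log(4.6 × 10^-4) = 3.337
Henderson–Hasselbalch with mole ratio 0.226/0.049: pH = 3.337 + (+0.664)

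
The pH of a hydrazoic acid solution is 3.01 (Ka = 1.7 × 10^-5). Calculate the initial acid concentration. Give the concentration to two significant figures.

[H+] = 10^(-3.01) = 9.77 × 10^-4 M = x
Ka = x²/(C₀ − x) ⇒ C₀ = x + x²/Ka
C₀ = 9.77 × 10^-4 + (9.77 × 10^-4)²/(1.7 × 10^-5) = 5.71 × 10^-2 M

C₀ = 5.7 × 10^-2 M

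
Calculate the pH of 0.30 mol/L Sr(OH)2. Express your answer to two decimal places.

Sr(OH)2 is a strong base (each formula unit releases 2 OH-); [OH-] = 0.6 M.
pOH = -log(0.6) = 0.22
pH = 14.00 - 0.22 = 13.78

pH = 13.78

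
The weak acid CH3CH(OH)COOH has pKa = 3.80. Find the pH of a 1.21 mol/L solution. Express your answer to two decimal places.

CH3CH(OH)COOH ⇌ CH3CH(OH)COO- + H+
Ka = 10^(−3.80) = 1.58 × 10^-4
Ka = [H+]²/(1.21 − [H+]) = 1.58 × 10^-4
Since Ka ≪ C₀, [H+] ≈ √(Ka·C₀) = 1.38 × 10^-2 M.
pH = −log(1.38 × 10^-2) = 1.86

pH = 1.86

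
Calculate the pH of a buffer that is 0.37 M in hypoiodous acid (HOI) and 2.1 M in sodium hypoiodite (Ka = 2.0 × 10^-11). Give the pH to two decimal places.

pKa = −log(2.0 × 10^-11) = 10.699
pH = pKa + log([A⁻]/[HA]) = 10.699 + log(2.1/0.37)
pH = 10.699 + (+0.754) = 11.45

pH = 11.45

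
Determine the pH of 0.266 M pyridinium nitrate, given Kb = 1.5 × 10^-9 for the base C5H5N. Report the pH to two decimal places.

pH = 2.88

C5H5NH+ is the conjugate acid of the weak base C5H5N.
Ka = Kw/Kb = 1.0×10^-14 / 1.5 × 10^-9 = 6.67 × 10^-6
Ka = x²/(0.266 − x) = 6.67 × 10^-6
Since Ka ≪ C₀, x ≈ √(Ka·C₀) = 1.33 × 10^-3 M.
Check: 0.5% ionized — well under 5%, approximation valid.
pH = −log(1.33 × 10^-3) = 2.88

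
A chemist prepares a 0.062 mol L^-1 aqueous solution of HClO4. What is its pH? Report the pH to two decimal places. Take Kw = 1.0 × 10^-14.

HClO4 is a strong acid and dissociates completely, so [H+] = 0.062 M.
pH = -log(0.062) = 1.21

pH = 1.21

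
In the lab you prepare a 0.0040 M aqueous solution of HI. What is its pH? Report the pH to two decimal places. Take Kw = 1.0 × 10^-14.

pH = 2.40

HI is a strong acid and dissociates completely, so [H+] = 0.0040 M.
pH = -log(0.004) = 2.40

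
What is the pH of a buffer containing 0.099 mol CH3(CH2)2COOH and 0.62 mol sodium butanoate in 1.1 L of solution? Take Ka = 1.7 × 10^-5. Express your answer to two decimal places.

pH = 5.57

pKa = −log(1.7 × 10^-5) = 4.770
Using pH = pKa + log([base]/[acid]) with [base]/[acid] = 0.62/0.099:
pH = 4.770 + (+0.797) = 5.57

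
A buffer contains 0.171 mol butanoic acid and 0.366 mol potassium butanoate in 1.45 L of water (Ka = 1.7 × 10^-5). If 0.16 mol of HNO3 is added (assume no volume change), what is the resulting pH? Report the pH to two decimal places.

Added H+ converts CH3(CH2)2COO- to CH3(CH2)2COOH: CH3(CH2)2COOH → 0.331 mol, CH3(CH2)2COO- → 0.206 mol.
pKa = −log(1.7 × 10^-5) = 4.770
pH = pKa + log([A⁻]/[HA]) = 4.770 + log(0.206/0.331) = 4.770 -0.206

pH = 4.56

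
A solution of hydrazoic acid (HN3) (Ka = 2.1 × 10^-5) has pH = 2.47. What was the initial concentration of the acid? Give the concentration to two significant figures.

[H+] = 10^(-2.47) = 3.39 × 10^-3 M = x
Ka = x²/(C₀ − x) ⇒ C₀ = x + x²/Ka
C₀ = 3.39 × 10^-3 + (3.39 × 10^-3)²/(2.1 × 10^-5) = 5.51 × 10^-1 M

C₀ = 5.5 × 10^-1 M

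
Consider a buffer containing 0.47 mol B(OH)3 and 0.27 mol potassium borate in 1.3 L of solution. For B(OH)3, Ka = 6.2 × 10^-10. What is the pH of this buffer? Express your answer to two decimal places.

pH = 8.97

pKa = −log(6.2 × 10^-10) = 9.208
pH = pKa + log([A⁻]/[HA]) = 9.208 + log(0.27/0.47)
pH = 9.208 + (-0.241) = 8.97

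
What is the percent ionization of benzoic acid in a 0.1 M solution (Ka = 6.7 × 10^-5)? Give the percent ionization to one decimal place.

C6H5COOH ⇌ C6H5COO- + H+; let x = [H+] at equilibrium.
x ≈ √(Ka·C₀) = √(6.7 × 10^-5 × 0.1) = 2.59 × 10^-3 M
Fraction ionized = 2.59 × 10^-3 / 0.1 = 0.0259 → 2.6%

2.6%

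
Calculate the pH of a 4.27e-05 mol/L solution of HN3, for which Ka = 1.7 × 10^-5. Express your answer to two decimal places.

HN3 ⇌ N3- + H+
Ka = x²/(4.27e-05 − x) = 1.7 × 10^-5
x is not negligible relative to C₀; solve x² + 1.7e-05·x − 7.26e-10 = 0.
x = (−Ka + √(Ka² + 4·Ka·C₀))/2 = 1.98 × 10^-5 M
pH = −log[H+] = −log(1.98 × 10^-5) = 4.70

pH = 4.70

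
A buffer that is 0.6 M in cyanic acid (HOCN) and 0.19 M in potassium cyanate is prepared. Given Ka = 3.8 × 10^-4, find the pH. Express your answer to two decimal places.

pH = 2.92

pKa = −log(3.8 × 10^-4) = 3.420
Henderson–Hasselbalch: pH = pKa + log([OCN-]/[HOCN]) = 3.420 + log(0.19/0.6)
pH = 3.420 + (-0.499) = 2.92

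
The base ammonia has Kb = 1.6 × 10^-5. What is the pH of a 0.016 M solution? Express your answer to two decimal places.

pH = 10.70

NH3 + H2O ⇌ NH4+ + OH-
Kb = x²/(0.016 − x) = 1.6 × 10^-5
Assume x ≪ 0.016: x ≈ √(1.6 × 10^-5 × 0.016) = 5.06 × 10^-4 M
pOH = −log(5.06 × 10^-4) = 3.30; pH = 14.00 − 3.30 = 10.70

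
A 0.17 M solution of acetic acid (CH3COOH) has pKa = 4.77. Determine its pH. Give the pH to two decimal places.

pH = 2.77

CH3COOH ⇌ CH3COO- + H+
Ka = 10^(−4.77) = 1.70 × 10^-5
From the ICE table, Ka = x²/(0.17 − x) = 1.70 × 10^-5.
Neglecting x in the denominator: x = √(1.70 × 10^-5 × 0.17) = 1.70 × 10^-3 M
Check: 1% ionized — well under 5%, approximation valid.
pH = −log(1.70 × 10^-3) = 2.77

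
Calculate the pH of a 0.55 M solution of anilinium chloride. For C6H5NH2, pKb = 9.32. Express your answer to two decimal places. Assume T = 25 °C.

pH = 2.47

C6H5NH3+ is the conjugate acid of the weak base C6H5NH2.
Kb = 10^(−9.32) = 4.79 × 10^-10
Ka = Kw/Kb = 1.0×10^-14 / 4.79 × 10^-10 = 2.09 × 10^-5
From the ICE table, Ka = [H+]²/(0.55 − [H+]) = 2.09 × 10^-5.
Assume [H+] ≪ 0.55: [H+] ≈ √(2.09 × 10^-5 × 0.55) = 3.39 × 10^-3 M
([H+]/C₀ = 0.62% < 5%, so the approximation holds.)
pH = −log[H+] = −log(3.39 × 10^-3) = 2.47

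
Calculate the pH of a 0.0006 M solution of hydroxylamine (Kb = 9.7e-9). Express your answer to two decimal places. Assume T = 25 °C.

NH2OH + H2O ⇌ NH3OH+ + OH-
Kb = [OH-]²/(0.0006 − [OH-]) = 9.7 × 10^-9
Neglecting [OH-] in the denominator: [OH-] = √(9.7 × 10^-9 × 0.0006) = 2.41 × 10^-6 M
pOH = −log(2.41 × 10^-6) = 5.62; pH = 14.00 − 5.62 = 8.38

pH = 8.38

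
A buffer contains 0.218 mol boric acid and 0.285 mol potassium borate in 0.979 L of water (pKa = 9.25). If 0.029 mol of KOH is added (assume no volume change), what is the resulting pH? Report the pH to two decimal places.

OH- converts B(OH)3 to B(OH)4-: B(OH)3 → 0.189 mol, B(OH)4- → 0.314 mol.
pH = pKa + log(n_B(OH)4-/n_B(OH)3) = 9.25 + log(0.314/0.189) = 9.25 + (+0.220)

pH = 9.47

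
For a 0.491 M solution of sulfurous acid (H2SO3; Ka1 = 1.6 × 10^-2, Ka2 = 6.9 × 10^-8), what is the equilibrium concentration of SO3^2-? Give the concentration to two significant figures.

6.9 × 10^-8 M

First ionization gives [H+] ≈ [HSO3-] = 8.10 × 10^-2 M.
Second step: Ka2 = [H+][SO3^2-]/[HSO3-] ≈ [SO3^2-] (since [H+] ≈ [HSO3-]).
So [SO3^2-] ≈ Ka2.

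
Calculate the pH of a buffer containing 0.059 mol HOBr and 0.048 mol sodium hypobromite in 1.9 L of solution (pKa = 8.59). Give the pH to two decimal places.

pH = 8.50

pH = pKa + log([A⁻]/[HA]) = 8.59 + log(0.048/0.059)
pH = 8.59 + (-0.090) = 8.50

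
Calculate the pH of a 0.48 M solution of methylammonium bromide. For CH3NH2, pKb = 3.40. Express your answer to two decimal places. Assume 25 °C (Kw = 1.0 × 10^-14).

pH = 5.46

CH3NH3+ is the conjugate acid of the weak base CH3NH2.
Kb = 10^(−3.40) = 3.98 × 10^-4
Ka = Kw/Kb = 1.0×10^-14 / 3.98 × 10^-4 = 2.51 × 10^-11
Ka = x²/(0.48 − x) = 2.51 × 10^-11
Since Ka ≪ C₀, x ≈ √(Ka·C₀) = 3.47 × 10^-6 M.
(x/C₀ = 0.00072% < 5%, so the approximation holds.)
pH = −log[H+] = −log(3.47 × 10^-6) = 5.46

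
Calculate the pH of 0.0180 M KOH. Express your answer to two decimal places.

pH = 12.26

KOH is a strong base; [OH-] = 0.018 M.
pOH = -log(0.018) = 1.74
pH = 14.00 - 1.74 = 12.26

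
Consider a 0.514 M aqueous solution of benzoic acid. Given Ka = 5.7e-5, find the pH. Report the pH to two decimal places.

pH = 2.27

C6H5COOH ⇌ C6H5COO- + H+
Let x = [H+] at equilibrium. Ka = x²/(0.514 − x).
Assume x ≪ 0.514: x ≈ √(5.7 × 10^-5 × 0.514) = 5.41 × 10^-3 M
(x/C₀ = 1.1% < 5%, so the approximation holds.)
pH = −log(5.41 × 10^-3) = 2.27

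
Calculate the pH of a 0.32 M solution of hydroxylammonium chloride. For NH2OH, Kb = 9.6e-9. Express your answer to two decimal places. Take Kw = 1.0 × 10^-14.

pH = 3.24

NH3OH+ is the conjugate acid of the weak base NH2OH.
Ka = Kw/Kb = 1.0×10^-14 / 9.6 × 10^-9 = 1.04 × 10^-6
From the ICE table, Ka = [H+]²/(0.32 − [H+]) = 1.04 × 10^-6.
Since Ka ≪ C₀, [H+] ≈ √(Ka·C₀) = 5.77 × 10^-4 M.
Check: 0.18% ionized — well under 5%, approximation valid.
pH = −log[H+] = −log(5.77 × 10^-4) = 3.24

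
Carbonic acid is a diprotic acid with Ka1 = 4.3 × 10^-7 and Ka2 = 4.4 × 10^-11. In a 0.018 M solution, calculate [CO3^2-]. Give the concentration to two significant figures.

4.4 × 10^-11 M

First ionization gives [H+] ≈ [HCO3-] = 8.80 × 10^-5 M.
Second step: Ka2 = [H+][CO3^2-]/[HCO3-] ≈ [CO3^2-] (since [H+] ≈ [HCO3-]).
So [CO3^2-] ≈ Ka2.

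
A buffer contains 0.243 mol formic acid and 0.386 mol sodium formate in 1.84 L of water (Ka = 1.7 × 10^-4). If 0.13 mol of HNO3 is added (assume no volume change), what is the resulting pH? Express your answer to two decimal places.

After neutralization: n(HCOOH) = 0.373 mol, n(HCOO-) = 0.256 mol.
pKa = −log(1.7 × 10^-4) = 3.770
pH = pKa + log(n_HCOO-/n_HCOOH) = 3.770 + log(0.256/0.373) = 3.770 + (-0.163)

pH = 3.61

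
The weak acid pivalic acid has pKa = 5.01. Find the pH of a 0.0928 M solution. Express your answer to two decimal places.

(CH3)3CCOOH ⇌ (CH3)3CCOO- + H+
Ka = 10^(−5.01) = 9.77 × 10^-6
Ka = [H+]²/(0.0928 − [H+]) = 9.77 × 10^-6
Assume [H+] ≪ 0.0928: [H+] ≈ √(9.77 × 10^-6 × 0.0928) = 9.52 × 10^-4 M
Check: 1% ionized — well under 5%, approximation valid.
pH = −log[H+] = −log(9.52 × 10^-4) = 3.02

pH = 3.02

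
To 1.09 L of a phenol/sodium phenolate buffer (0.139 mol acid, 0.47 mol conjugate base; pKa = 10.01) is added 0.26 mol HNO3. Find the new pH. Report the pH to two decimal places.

pH = 9.73

After neutralization: n(C6H5OH) = 0.399 mol, n(C6H5O-) = 0.21 mol.
Henderson–Hasselbalch with mole ratio 0.21/0.399: pH = 10.01 + (-0.279)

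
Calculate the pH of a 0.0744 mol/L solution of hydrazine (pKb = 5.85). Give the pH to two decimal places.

pH = 10.51

N2H4 + H2O ⇌ N2H5+ + OH-
Kb = 10^(−5.85) = 1.41 × 10^-6
From the ICE table, Kb = [OH-]²/(0.0744 − [OH-]) = 1.41 × 10^-6.
Neglecting [OH-] in the denominator: [OH-] = √(1.41 × 10^-6 × 0.0744) = 3.24 × 10^-4 M
pOH = 3.49, so pH = 14.00 − pOH = 10.51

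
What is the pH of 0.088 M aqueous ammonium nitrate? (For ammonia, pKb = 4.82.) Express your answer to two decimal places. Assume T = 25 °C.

pH = 5.12

NH4+ is the conjugate acid of the weak base NH3.
Kb = 10^(−4.82) = 1.51 × 10^-5
Ka = Kw/Kb = 1.0×10^-14 / 1.51 × 10^-5 = 6.62 × 10^-10
From the ICE table, Ka = [H+]²/(0.088 − [H+]) = 6.62 × 10^-10.
Assume [H+] ≪ 0.088: [H+] ≈ √(6.62 × 10^-10 × 0.088) = 7.63 × 10^-6 M
pH = −log(7.63 × 10^-6) = 5.12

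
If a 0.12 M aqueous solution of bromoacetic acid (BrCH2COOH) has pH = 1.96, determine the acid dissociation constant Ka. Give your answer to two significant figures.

Ka = 1.1 × 10^-3

[H+] = 10^(-1.96) = 1.10 × 10^-2 M
At equilibrium [HA] = 0.12 − 1.10 × 10^-2 = 1.09 × 10^-1 M
Ka = [H+][A-]/[HA] = (1.10 × 10^-2)² / 1.09 × 10^-1 = 1.1 × 10^-3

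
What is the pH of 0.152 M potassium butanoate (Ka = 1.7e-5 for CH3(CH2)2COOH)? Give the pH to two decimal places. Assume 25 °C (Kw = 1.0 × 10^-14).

pH = 8.98

CH3(CH2)2COO- is the conjugate base of the weak acid CH3(CH2)2COOH.
Kb = Kw/Ka = 1.0×10^-14 / 1.7 × 10^-5 = 5.88 × 10^-10
Let x = [OH-] at equilibrium. Kb = x²/(0.152 − x).
Since Kb ≪ C₀, x ≈ √(Kb·C₀) = 9.45 × 10^-6 M.
(x/C₀ = 0.0062% < 5%, so the approximation holds.)
pOH = 5.02, so pH = 14.00 − pOH = 8.98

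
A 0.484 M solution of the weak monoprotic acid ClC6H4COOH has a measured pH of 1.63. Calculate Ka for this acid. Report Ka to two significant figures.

[H+] = 10^(-1.63) = 2.34 × 10^-2 M
At equilibrium [HA] = 0.484 − 2.34 × 10^-2 = 4.61 × 10^-1 M
Ka = [H+][A-]/[HA] = (2.34 × 10^-2)² / 4.61 × 10^-1 = 1.2 × 10^-3

Ka = 1.2 × 10^-3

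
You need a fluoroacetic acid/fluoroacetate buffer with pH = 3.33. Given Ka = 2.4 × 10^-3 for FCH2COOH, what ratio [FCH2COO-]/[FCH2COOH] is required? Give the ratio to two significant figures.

pKa = -log(2.4 × 10^-3) = 2.620
pH = pKa + log(r) ⇒ log(r) = 3.33 − 2.620 = +0.710
r = [FCH2COO-]/[FCH2COOH] = 10^(+0.710) = 5.13

ratio = 5.1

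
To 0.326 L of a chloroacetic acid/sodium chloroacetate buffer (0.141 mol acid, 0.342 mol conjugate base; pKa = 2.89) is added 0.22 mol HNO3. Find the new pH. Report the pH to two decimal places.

After neutralization: n(ClCH2COOH) = 0.361 mol, n(ClCH2COO-) = 0.122 mol.
pH = pKa + log(n_ClCH2COO-/n_ClCH2COOH) = 2.89 + log(0.122/0.361) = 2.89 + (-0.471)

pH = 2.42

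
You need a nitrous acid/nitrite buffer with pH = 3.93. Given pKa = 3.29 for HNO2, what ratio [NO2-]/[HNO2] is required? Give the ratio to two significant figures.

ratio = 4.4

pH = pKa + log(r) ⇒ log(r) = 3.93 − 3.29 = +0.64
r = [NO2-]/[HNO2] = 10^(+0.64) = 4.37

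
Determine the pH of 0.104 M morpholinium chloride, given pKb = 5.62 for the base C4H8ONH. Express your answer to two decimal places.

C4H8ONH2+ is the conjugate acid of the weak base C4H8ONH.
Kb = 10^(−5.62) = 2.40 × 10^-6
Ka = Kw/Kb = 1.0×10^-14 / 2.40 × 10^-6 = 4.17 × 10^-9
Ka = [H+]²/(0.104 − [H+]) = 4.17 × 10^-9
Assume [H+] ≪ 0.104: [H+] ≈ √(4.17 × 10^-9 × 0.104) = 2.08 × 10^-5 M
([H+]/C₀ = 0.02% < 5%, so the approximation holds.)
pH = −log[H+] = −log(2.08 × 10^-5) = 4.68

pH = 4.68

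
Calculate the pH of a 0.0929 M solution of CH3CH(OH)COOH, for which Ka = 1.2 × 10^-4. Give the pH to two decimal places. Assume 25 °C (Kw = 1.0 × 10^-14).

pH = 2.48

CH3CH(OH)COOH ⇌ CH3CH(OH)COO- + H+
Let x = [H+] at equilibrium. Ka = x²/(0.0929 − x).
Neglecting x in the denominator: x = √(1.2 × 10^-4 × 0.0929) = 3.34 × 10^-3 M
pH = −log[H+] = −log(3.34 × 10^-3) = 2.48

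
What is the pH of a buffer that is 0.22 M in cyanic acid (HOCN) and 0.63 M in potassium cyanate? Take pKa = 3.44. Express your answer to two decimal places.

pH = 3.90

pH = pKa + log([A⁻]/[HA]) = 3.44 + log(0.63/0.22)
pH = 3.44 + (+0.457) = 3.90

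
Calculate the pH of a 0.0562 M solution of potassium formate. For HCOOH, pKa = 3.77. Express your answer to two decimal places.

HCOO- is the conjugate base of the weak acid HCOOH.
Ka = 10^(−3.77) = 1.70 × 10^-4
Kb = Kw/Ka = 1.0×10^-14 / 1.70 × 10^-4 = 5.88 × 10^-11
From the ICE table, Kb = x²/(0.0562 − x) = 5.88 × 10^-11.
Since Kb ≪ C₀, x ≈ √(Kb·C₀) = 1.82 × 10^-6 M.
pOH = −log(1.82 × 10^-6) = 5.74; pH = 14.00 − 5.74 = 8.26

pH = 8.26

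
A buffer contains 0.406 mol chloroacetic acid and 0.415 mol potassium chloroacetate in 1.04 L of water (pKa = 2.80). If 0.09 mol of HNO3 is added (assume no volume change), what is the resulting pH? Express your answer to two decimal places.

pH = 2.62

Added H+ converts ClCH2COO- to ClCH2COOH: ClCH2COOH → 0.496 mol, ClCH2COO- → 0.325 mol.
pH = pKa + log(n_ClCH2COO-/n_ClCH2COOH) = 2.80 + log(0.325/0.496) = 2.80 + (-0.184)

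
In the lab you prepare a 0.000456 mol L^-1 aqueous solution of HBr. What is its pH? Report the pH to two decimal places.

HBr is a strong acid and dissociates completely, so [H+] = 0.000456 M.
pH = -log(0.000456) = 3.34

pH = 3.34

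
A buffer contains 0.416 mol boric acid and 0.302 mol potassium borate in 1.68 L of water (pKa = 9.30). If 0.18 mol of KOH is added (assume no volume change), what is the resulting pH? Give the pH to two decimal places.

After neutralization: n(B(OH)3) = 0.236 mol, n(B(OH)4-) = 0.482 mol.
pH = pKa + log([A⁻]/[HA]) = 9.30 + log(0.482/0.236) = 9.30 +0.310

pH = 9.61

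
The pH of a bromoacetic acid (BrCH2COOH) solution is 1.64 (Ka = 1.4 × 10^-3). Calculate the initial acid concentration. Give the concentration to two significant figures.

[H+] = 10^(-1.64) = 2.29 × 10^-2 M = x
Ka = x²/(C₀ − x) ⇒ C₀ = x + x²/Ka
C₀ = 2.29 × 10^-2 + (2.29 × 10^-2)²/(1.4 × 10^-3) = 3.97 × 10^-1 M

C₀ = 4.0 × 10^-1 M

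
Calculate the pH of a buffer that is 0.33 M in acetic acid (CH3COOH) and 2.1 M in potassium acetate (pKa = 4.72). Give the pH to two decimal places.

pH = 5.52

Henderson–Hasselbalch: pH = pKa + log([CH3COO-]/[CH3COOH]) = 4.72 + log(2.1/0.33)
pH = 4.72 + (+0.804) = 5.52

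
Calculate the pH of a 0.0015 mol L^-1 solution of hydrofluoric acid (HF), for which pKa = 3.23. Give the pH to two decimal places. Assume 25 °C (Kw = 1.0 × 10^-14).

pH = 3.16

HF ⇌ F- + H+
Ka = 10^(−3.23) = 5.89 × 10^-4
Ka = [H+]²/(0.0015 − [H+]) = 5.89 × 10^-4
Here C₀/Ka ≈ 2.55, so the small-[H+] approximation fails. Use the quadratic:
[H+] = [−0.000589 + √(0.000589² + 3.53e-06)]/2 = 6.91 × 10^-4 M
pH = −log[H+] = −log(6.91 × 10^-4) = 3.16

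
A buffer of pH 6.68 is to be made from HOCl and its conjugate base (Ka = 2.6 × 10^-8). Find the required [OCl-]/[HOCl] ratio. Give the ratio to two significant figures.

ratio = 0.12

pKa = -log(2.6 × 10^-8) = 7.585
pH = pKa + log(r) ⇒ log(r) = 6.68 − 7.585 = -0.905
r = [OCl-]/[HOCl] = 10^(-0.905) = 0.124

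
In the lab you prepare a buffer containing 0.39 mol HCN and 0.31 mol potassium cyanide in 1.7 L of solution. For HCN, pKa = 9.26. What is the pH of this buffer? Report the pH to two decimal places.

pH = 9.16

Using pH = pKa + log([base]/[acid]) with [base]/[acid] = 0.31/0.39:
pH = 9.26 + (-0.100) = 9.16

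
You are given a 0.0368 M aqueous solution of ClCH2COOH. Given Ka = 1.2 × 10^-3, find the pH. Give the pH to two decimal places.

ClCH2COOH ⇌ ClCH2COO- + H+
From the ICE table, Ka = x²/(0.0368 − x) = 1.2 × 10^-3.
Here C₀/Ka ≈ 30.7, so the small-x approximation fails. Use the quadratic:
x = (−Ka + √(Ka² + 4·Ka·C₀))/2 = 6.07 × 10^-3 M
pH = −log(6.07 × 10^-3) = 2.22

pH = 2.22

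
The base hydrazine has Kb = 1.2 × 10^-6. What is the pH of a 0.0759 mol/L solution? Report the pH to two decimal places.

pH = 10.48

N2H4 + H2O ⇌ N2H5+ + OH-
Kb = x²/(0.0759 − x) = 1.2 × 10^-6
Since Kb ≪ C₀, x ≈ √(Kb·C₀) = 3.02 × 10^-4 M.
(x/C₀ = 0.4% < 5%, so the approximation holds.)
pOH = 3.52, so pH = 14.00 − pOH = 10.48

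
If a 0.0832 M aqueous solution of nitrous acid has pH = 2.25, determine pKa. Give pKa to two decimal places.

pKa = 3.39

[H+] = 10^(-2.25) = 5.62 × 10^-3 M
At equilibrium [HA] = 0.0832 − 5.62 × 10^-3 = 7.76 × 10^-2 M
Ka = [H+][A-]/[HA] = (5.62 × 10^-3)² / 7.76 × 10^-2 = 4.07 × 10^-4
pKa = -log(4.07 × 10^-4) = 3.39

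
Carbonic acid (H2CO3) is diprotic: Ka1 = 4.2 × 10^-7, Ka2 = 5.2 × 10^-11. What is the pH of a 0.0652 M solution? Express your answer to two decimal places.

pH = 3.78

Since Ka1 ≫ Ka2, the first ionization dominates [H+].
Ka1 = x²/(0.0652 − x) = 4.2 × 10^-7
x ≈ √(4.2 × 10^-7 × 0.0652) = 1.65 × 10^-4 M
pH = −log(1.65 × 10^-4) = 3.78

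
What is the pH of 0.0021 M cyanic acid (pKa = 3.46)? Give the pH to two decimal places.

HOCN ⇌ OCN- + H+
Ka = 10^(−3.46) = 3.47 × 10^-4
From the ICE table, Ka = [H+]²/(0.0021 − [H+]) = 3.47 × 10^-4.
[H+] is not negligible relative to C₀; solve [H+]² + 0.000347·[H+] − 7.29e-07 = 0.
[H+] = (−Ka + √(Ka² + 4·Ka·C₀))/2 = 6.98 × 10^-4 M
pH = −log[H+] = −log(6.98 × 10^-4) = 3.16

pH = 3.16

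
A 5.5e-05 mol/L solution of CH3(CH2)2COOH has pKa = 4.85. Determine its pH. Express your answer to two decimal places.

pH = 4.66

CH3(CH2)2COOH ⇌ CH3(CH2)2COO- + H+
Ka = 10^(−4.85) = 1.41 × 10^-5
Ka = x²/(5.5e-05 − x) = 1.41 × 10^-5
The 5% rule fails; solving x² + Ka·x − Ka·C₀ = 0 exactly:
x = (−Ka + √(Ka² + 4·Ka·C₀))/2 = 2.17 × 10^-5 M
pH = −log(2.17 × 10^-5) = 4.66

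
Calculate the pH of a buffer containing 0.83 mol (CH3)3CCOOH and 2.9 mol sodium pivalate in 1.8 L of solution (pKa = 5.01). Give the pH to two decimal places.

Henderson–Hasselbalch: pH = pKa + log([(CH3)3CCOO-]/[(CH3)3CCOOH]) = 5.01 + log(2.9/0.83)
pH = 5.01 + (+0.543) = 5.55

pH = 5.55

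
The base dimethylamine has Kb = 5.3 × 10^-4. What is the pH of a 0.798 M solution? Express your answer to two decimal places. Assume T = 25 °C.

pH = 12.31

(CH3)2NH + H2O ⇌ (CH3)2NH2+ + OH-
Kb = [OH-]²/(0.798 − [OH-]) = 5.3 × 10^-4
Assume [OH-] ≪ 0.798: [OH-] ≈ √(5.3 × 10^-4 × 0.798) = 2.06 × 10^-2 M
pOH = 1.69, so pH = 14.00 − pOH = 12.31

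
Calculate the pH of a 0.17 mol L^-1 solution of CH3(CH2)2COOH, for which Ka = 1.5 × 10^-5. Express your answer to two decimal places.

pH = 2.80

CH3(CH2)2COOH ⇌ CH3(CH2)2COO- + H+
Let x = [H+] at equilibrium. Ka = x²/(0.17 − x).
Since Ka ≪ C₀, x ≈ √(Ka·C₀) = 1.60 × 10^-3 M.
pH = −log(1.60 × 10^-3) = 2.80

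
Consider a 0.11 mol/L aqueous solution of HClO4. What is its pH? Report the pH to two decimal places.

HClO4 is a strong acid and dissociates completely, so [H+] = 0.11 M.
pH = -log(0.11) = 0.96

pH = 0.96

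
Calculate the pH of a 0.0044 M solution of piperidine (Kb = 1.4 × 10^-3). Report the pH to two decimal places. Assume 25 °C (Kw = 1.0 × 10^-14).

pH = 11.27

C5H10NH + H2O ⇌ C5H10NH2+ + OH-
Kb = [OH-]²/(0.0044 − [OH-]) = 1.4 × 10^-3
[OH-] is not negligible relative to C₀; solve [OH-]² + 0.0014·[OH-] − 6.16e-06 = 0.
[OH-] = (−Kb + √(Kb² + 4·Kb·C₀))/2 = 1.88 × 10^-3 M
pOH = −log(1.88 × 10^-3) = 2.73; pH = 14.00 − 2.73 = 11.27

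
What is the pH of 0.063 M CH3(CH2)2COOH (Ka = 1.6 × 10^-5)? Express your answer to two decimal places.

pH = 3.00

CH3(CH2)2COOH ⇌ CH3(CH2)2COO- + H+
From the ICE table, Ka = [H+]²/(0.063 − [H+]) = 1.6 × 10^-5.
Since Ka ≪ C₀, [H+] ≈ √(Ka·C₀) = 1.00 × 10^-3 M.
pH = −log[H+] = −log(1.00 × 10^-3) = 3.00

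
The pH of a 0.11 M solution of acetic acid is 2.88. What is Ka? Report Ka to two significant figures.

Ka = 1.6 × 10^-5

[H+] = 10^(-2.88) = 1.32 × 10^-3 M
At equilibrium [HA] = 0.11 − 1.32 × 10^-3 = 1.09 × 10^-1 M
Ka = [H+][A-]/[HA] = (1.32 × 10^-3)² / 1.09 × 10^-1 = 1.6 × 10^-5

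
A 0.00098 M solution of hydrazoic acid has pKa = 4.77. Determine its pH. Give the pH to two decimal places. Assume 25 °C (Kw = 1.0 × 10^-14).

pH = 3.92

HN3 ⇌ N3- + H+
Ka = 10^(−4.77) = 1.70 × 10^-5
Ka = x²/(0.00098 − x) = 1.70 × 10^-5
The 5% rule fails; solving x² + Ka·x − Ka·C₀ = 0 exactly:
x = [−1.7e-05 + √(1.7e-05² + 6.66e-08)]/2 = 1.21 × 10^-4 M
pH = −log(1.21 × 10^-4) = 3.92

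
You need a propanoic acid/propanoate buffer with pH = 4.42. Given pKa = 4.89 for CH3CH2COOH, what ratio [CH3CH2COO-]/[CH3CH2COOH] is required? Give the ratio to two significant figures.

ratio = 0.34

pH = pKa + log(r) ⇒ log(r) = 4.42 − 4.89 = -0.47
r = [CH3CH2COO-]/[CH3CH2COOH] = 10^(-0.47) = 0.339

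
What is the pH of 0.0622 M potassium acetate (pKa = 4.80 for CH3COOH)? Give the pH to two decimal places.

CH3COO- is the conjugate base of the weak acid CH3COOH.
Ka = 10^(−4.80) = 1.58 × 10^-5
Kb = Kw/Ka = 1.0×10^-14 / 1.58 × 10^-5 = 6.33 × 10^-10
Let x = [OH-] at equilibrium. Kb = x²/(0.0622 − x).
Since Kb ≪ C₀, x ≈ √(Kb·C₀) = 6.27 × 10^-6 M.
Check: 0.01% ionized — well under 5%, approximation valid.
pOH = 5.20, so pH = 14.00 − pOH = 8.80

pH = 8.80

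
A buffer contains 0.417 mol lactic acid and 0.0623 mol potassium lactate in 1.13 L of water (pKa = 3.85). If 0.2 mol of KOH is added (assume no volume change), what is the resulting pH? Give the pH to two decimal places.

OH- converts CH3CH(OH)COOH to CH3CH(OH)COO-: CH3CH(OH)COOH → 0.217 mol, CH3CH(OH)COO- → 0.262 mol.
Henderson–Hasselbalch with mole ratio 0.262/0.217: pH = 3.85 + (+0.082)

pH = 3.93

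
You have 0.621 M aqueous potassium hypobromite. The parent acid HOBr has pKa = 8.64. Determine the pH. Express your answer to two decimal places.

pH = 11.22

OBr- is the conjugate base of the weak acid HOBr.
Ka = 10^(−8.64) = 2.29 × 10^-9
Kb = Kw/Ka = 1.0×10^-14 / 2.29 × 10^-9 = 4.37 × 10^-6
Kb = [OH-]²/(0.621 − [OH-]) = 4.37 × 10^-6
Assume [OH-] ≪ 0.621: [OH-] ≈ √(4.37 × 10^-6 × 0.621) = 1.65 × 10^-3 M
pOH = −log(1.65 × 10^-3) = 2.78; pH = 14.00 − 2.78 = 11.22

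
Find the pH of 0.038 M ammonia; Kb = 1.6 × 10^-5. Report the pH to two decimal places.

NH3 + H2O ⇌ NH4+ + OH-
Let x = [OH-] at equilibrium. Kb = x²/(0.038 − x).
Assume x ≪ 0.038: x ≈ √(1.6 × 10^-5 × 0.038) = 7.80 × 10^-4 M
(x/C₀ = 2.1% < 5%, so the approximation holds.)
pOH = 3.11, so pH = 14.00 − pOH = 10.89

pH = 10.89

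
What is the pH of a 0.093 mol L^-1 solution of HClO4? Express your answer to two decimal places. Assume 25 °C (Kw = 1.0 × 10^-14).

HClO4 is a strong acid and dissociates completely, so [H+] = 0.093 M.
pH = -log(0.093) = 1.03

pH = 1.03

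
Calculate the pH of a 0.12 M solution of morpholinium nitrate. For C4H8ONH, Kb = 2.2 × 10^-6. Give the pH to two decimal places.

pH = 4.63

C4H8ONH2+ is the conjugate acid of the weak base C4H8ONH.
Ka = Kw/Kb = 1.0×10^-14 / 2.2 × 10^-6 = 4.55 × 10^-9
From the ICE table, Ka = [H+]²/(0.12 − [H+]) = 4.55 × 10^-9.
Assume [H+] ≪ 0.12: [H+] ≈ √(4.55 × 10^-9 × 0.12) = 2.34 × 10^-5 M
([H+]/C₀ = 0.019% < 5%, so the approximation holds.)
pH = −log[H+] = −log(2.34 × 10^-5) = 4.63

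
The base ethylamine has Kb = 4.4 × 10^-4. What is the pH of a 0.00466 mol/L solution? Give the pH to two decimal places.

C2H5NH2 + H2O ⇌ C2H5NH3+ + OH-
From the ICE table, Kb = [OH-]²/(0.00466 − [OH-]) = 4.4 × 10^-4.
[OH-] is not negligible relative to C₀; solve [OH-]² + 0.00044·[OH-] − 2.05e-06 = 0.
[OH-] = [−0.00044 + √(0.00044² + 8.2e-06)]/2 = 1.23 × 10^-3 M
pOH = −log(1.23 × 10^-3) = 2.91; pH = 14.00 − 2.91 = 11.09

pH = 11.09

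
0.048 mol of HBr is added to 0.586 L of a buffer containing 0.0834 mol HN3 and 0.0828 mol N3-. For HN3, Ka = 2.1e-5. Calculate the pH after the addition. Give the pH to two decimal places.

After neutralization: n(HN3) = 0.131 mol, n(N3-) = 0.0348 mol.
pKa = −log(2.1 × 10^-5) = 4.678
Henderson–Hasselbalch with mole ratio 0.0348/0.131: pH = 4.678 + (-0.576)

pH = 4.10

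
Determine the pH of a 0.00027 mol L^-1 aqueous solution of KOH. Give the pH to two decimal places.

KOH is a strong base; [OH-] = 0.00027 M.
pOH = -log(0.00027) = 3.57
pH = 14.00 - 3.57 = 10.43

pH = 10.43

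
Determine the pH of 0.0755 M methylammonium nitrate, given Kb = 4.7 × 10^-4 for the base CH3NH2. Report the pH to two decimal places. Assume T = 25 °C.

pH = 5.90

CH3NH3+ is the conjugate acid of the weak base CH3NH2.
Ka = Kw/Kb = 1.0×10^-14 / 4.7 × 10^-4 = 2.13 × 10^-11
From the ICE table, Ka = [H+]²/(0.0755 − [H+]) = 2.13 × 10^-11.
Neglecting [H+] in the denominator: [H+] = √(2.13 × 10^-11 × 0.0755) = 1.27 × 10^-6 M
([H+]/C₀ = 0.0017% < 5%, so the approximation holds.)
pH = −log[H+] = −log(1.27 × 10^-6) = 5.90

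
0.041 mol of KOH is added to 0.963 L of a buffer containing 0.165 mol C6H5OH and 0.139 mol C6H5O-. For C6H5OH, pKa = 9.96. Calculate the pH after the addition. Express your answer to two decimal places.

pH = 10.12

OH- converts C6H5OH to C6H5O-: C6H5OH → 0.124 mol, C6H5O- → 0.18 mol.
pH = pKa + log([A⁻]/[HA]) = 9.96 + log(0.18/0.124) = 9.96 +0.162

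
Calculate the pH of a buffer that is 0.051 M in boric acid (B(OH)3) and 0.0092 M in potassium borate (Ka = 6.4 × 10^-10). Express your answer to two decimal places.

pKa = −log(6.4 × 10^-10) = 9.194
pH = pKa + log([A⁻]/[HA]) = 9.194 + log(0.0092/0.051)
pH = 9.194 + (-0.744) = 8.45

pH = 8.45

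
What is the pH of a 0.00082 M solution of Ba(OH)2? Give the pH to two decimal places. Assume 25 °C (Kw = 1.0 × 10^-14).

Ba(OH)2 is a strong base (each formula unit releases 2 OH-); [OH-] = 0.00164 M.
pOH = -log(0.00164) = 2.79
pH = 14.00 - 2.79 = 11.21

pH = 11.21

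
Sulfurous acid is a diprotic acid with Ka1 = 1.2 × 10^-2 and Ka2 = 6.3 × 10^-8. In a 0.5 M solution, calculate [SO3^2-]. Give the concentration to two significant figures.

First ionization gives [H+] ≈ [HSO3-] = 7.17 × 10^-2 M.
Second step: Ka2 = [H+][SO3^2-]/[HSO3-] ≈ [SO3^2-] (since [H+] ≈ [HSO3-]).
So [SO3^2-] ≈ Ka2.

6.3 × 10^-8 M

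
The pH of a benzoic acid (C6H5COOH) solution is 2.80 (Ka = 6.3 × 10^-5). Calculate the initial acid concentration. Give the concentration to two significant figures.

[H+] = 10^(-2.80) = 1.58 × 10^-3 M = x
Ka = x²/(C₀ − x) ⇒ C₀ = x + x²/Ka
C₀ = 1.58 × 10^-3 + (1.58 × 10^-3)²/(6.3 × 10^-5) = 4.12 × 10^-2 M

C₀ = 4.1 × 10^-2 M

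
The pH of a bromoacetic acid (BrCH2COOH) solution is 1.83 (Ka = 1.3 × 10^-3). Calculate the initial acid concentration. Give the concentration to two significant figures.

C₀ = 1.8 × 10^-1 M

[H+] = 10^(-1.83) = 1.48 × 10^-2 M = x
Ka = x²/(C₀ − x) ⇒ C₀ = x + x²/Ka
C₀ = 1.48 × 10^-2 + (1.48 × 10^-2)²/(1.3 × 10^-3) = 1.83 × 10^-1 M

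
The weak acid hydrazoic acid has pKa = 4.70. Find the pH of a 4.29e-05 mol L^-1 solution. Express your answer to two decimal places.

pH = 4.68

HN3 ⇌ N3- + H+
Ka = 10^(−4.70) = 2.00 × 10^-5
Ka = [H+]²/(4.29e-05 − [H+]) = 2.00 × 10^-5
The 5% rule fails; solving [H+]² + Ka·[H+] − Ka·C₀ = 0 exactly:
[H+] = [−2e-05 + √(2e-05² + 3.43e-09)]/2 = 2.10 × 10^-5 M
pH = −log(2.10 × 10^-5) = 4.68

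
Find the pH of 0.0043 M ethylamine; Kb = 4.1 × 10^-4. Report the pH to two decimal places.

pH = 11.06

C2H5NH2 + H2O ⇌ C2H5NH3+ + OH-
Kb = x²/(0.0043 − x) = 4.1 × 10^-4
The 5% rule fails; solving x² + Kb·x − Kb·C₀ = 0 exactly:
x = (−Kb + √(Kb² + 4·Kb·C₀))/2 = 1.14 × 10^-3 M
pOH = 2.94, so pH = 14.00 − pOH = 11.06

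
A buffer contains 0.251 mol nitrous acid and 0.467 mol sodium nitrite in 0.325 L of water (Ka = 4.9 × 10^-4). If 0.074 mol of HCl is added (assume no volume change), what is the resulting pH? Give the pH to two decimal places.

After neutralization: n(HNO2) = 0.325 mol, n(NO2-) = 0.393 mol.
pKa = −log(4.9 × 10^-4) = 3.310
pH = pKa + log([A⁻]/[HA]) = 3.310 + log(0.393/0.325) = 3.310 +0.083

pH = 3.39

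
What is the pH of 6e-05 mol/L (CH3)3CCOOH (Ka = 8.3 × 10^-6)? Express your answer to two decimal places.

(CH3)3CCOOH ⇌ (CH3)3CCOO- + H+
Let x = [H+] at equilibrium. Ka = x²/(6e-05 − x).
x is not negligible relative to C₀; solve x² + 8.3e-06·x − 4.98e-10 = 0.
x = (−Ka + √(Ka² + 4·Ka·C₀))/2 = 1.85 × 10^-5 M
pH = −log(1.85 × 10^-5) = 4.73

pH = 4.73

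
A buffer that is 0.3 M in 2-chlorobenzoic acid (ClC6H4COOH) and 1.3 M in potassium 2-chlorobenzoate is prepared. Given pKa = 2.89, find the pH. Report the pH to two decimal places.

pH = 3.53

Henderson–Hasselbalch: pH = pKa + log([ClC6H4COO-]/[ClC6H4COOH]) = 2.89 + log(1.3/0.3)
pH = 2.89 + (+0.637) = 3.53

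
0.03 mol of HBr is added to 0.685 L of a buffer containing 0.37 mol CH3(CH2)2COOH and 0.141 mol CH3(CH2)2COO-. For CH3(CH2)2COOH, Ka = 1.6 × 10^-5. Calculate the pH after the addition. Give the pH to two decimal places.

Added H+ converts CH3(CH2)2COO- to CH3(CH2)2COOH: CH3(CH2)2COOH → 0.4 mol, CH3(CH2)2COO- → 0.111 mol.
pKa = −log(1.6 × 10^-5) = 4.796
pH = pKa + log([A⁻]/[HA]) = 4.796 + log(0.111/0.4) = 4.796 -0.557

pH = 4.24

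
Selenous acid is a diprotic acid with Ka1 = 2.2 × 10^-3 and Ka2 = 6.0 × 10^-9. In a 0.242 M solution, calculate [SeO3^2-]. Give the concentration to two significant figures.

First ionization gives [H+] ≈ [HSeO3-] = 2.20 × 10^-2 M.
Second step: Ka2 = [H+][SeO3^2-]/[HSeO3-] ≈ [SeO3^2-] (since [H+] ≈ [HSeO3-]).
So [SeO3^2-] ≈ Ka2.

6.0 × 10^-9 M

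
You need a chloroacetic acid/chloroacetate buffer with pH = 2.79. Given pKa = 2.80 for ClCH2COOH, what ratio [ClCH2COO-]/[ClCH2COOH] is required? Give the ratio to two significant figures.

ratio = 0.98

pH = pKa + log(r) ⇒ log(r) = 2.79 − 2.80 = -0.01
r = [ClCH2COO-]/[ClCH2COOH] = 10^(-0.01) = 0.977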